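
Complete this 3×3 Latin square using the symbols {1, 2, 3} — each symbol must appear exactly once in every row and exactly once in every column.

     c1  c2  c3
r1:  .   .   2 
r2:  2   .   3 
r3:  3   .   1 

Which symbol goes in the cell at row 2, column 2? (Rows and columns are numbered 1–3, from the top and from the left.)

1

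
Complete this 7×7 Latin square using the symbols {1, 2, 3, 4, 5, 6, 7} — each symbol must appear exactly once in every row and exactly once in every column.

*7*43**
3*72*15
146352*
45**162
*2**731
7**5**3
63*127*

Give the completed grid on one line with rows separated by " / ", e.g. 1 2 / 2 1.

(r1,c6) = 5
(r1,c7) = 6
(r2,c2) = 6
(r2,c5) = 4
(r3,c7) = 7
(r4,c3) = 3
(r4,c4) = 7
(r5,c1) = 5
(r5,c3) = 4
(r5,c4) = 6
(r6,c2) = 1
(r6,c3) = 2
(r6,c5) = 6
(r6,c6) = 4
(r7,c3) = 5
(r7,c7) = 4
(r1,c1) = 2
(r1,c3) = 1

2 7 1 4 3 5 6 / 3 6 7 2 4 1 5 / 1 4 6 3 5 2 7 / 4 5 3 7 1 6 2 / 5 2 4 6 7 3 1 / 7 1 2 5 6 4 3 / 6 3 5 1 2 7 4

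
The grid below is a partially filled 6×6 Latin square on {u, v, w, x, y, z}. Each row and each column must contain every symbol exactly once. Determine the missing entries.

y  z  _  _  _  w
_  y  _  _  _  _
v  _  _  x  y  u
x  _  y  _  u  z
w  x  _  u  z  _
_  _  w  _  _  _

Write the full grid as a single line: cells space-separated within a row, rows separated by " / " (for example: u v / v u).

y z u v x w / u y x z w v / v w z x y u / x v y w u z / w x v u z y / z u w y v x

Cell (r1,c4): row 1 has {w,y,z}; column 4 has {u,x} → v.
Cell (r1,c5): row 1 has {v,w,y,z}; column 5 has {u,y,z} → x.
Cell (r3,c2): row 3 has {u,v,x,y}; column 2 has {x,y,z} → w.
Cell (r3,c3): row 3 has {u,v,w,x,y}; column 3 has {w,y} → z.
Cell (r4,c2): row 4 has {u,x,y,z}; column 2 has {w,x,y,z} → v.
Cell (r4,c4): row 4 has {u,v,x,y,z}; column 4 has {u,v,x} → w.
Cell (r5,c3): row 5 has {u,w,x,z}; column 3 has {w,y,z} → v.
Cell (r5,c6): row 5 has {u,v,w,x,z}; column 6 has {u,w,z} → y.
Cell (r6,c2): row 6 has {w}; column 2 has {v,w,x,y,z} → u.
Cell (r6,c5): row 6 has {u,w}; column 5 has {u,x,y,z} → v.
Cell (r6,c6): row 6 has {u,v,w}; column 6 has {u,w,y,z} → x.
Cell (r1,c3): row 1 has {v,w,x,y,z}; column 3 has {v,w,y,z} → u.
Cell (r2,c3): row 2 has {y}; column 3 has {u,v,w,y,z} → x.
Cell (r2,c4): row 2 has {x,y}; column 4 has {u,v,w,x} → z.
Cell (r2,c5): row 2 has {x,y,z}; column 5 has {u,v,x,y,z} → w.
Cell (r2,c6): row 2 has {w,x,y,z}; column 6 has {u,w,x,y,z} → v.
Cell (r6,c1): row 6 has {u,v,w,x}; column 1 has {v,w,x,y} → z.
Cell (r6,c4): row 6 has {u,v,w,x,z}; column 4 has {u,v,w,x,z} → y.
Cell (r2,c1): row 2 has {v,w,x,y,z}; column 1 has {v,w,x,y,z} → u.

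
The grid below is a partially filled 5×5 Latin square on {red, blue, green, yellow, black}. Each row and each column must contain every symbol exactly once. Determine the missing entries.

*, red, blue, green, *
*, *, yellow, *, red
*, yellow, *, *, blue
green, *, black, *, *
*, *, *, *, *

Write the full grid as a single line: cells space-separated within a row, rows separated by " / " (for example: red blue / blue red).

yellow red blue green black / black green yellow blue red / red yellow green black blue / green blue black red yellow / blue black red yellow green

At row 4, column 2: row 4 has {green,black}; column 2 has {red,yellow}; that leaves blue.
At row 4, column 5: row 4 has {blue,green,black}; column 5 has {red,blue}; that leaves yellow.
At row 1, column 5: row 1 has {red,blue,green}; column 5 has {red,blue,yellow}; that leaves black.
At row 4, column 4: row 4 has {blue,green,yellow,black}; column 4 has {green}; that leaves red.
At row 5, column 5: row 5 is empty so far; column 5 has {red,blue,yellow,black}; that leaves green.
At row 1, column 1: row 1 has {red,blue,green,black}; column 1 has {green}; that leaves yellow.
At row 3, column 4: row 3 has {blue,yellow}; column 4 has {red,green}; that leaves black.
At row 5, column 2: row 5 has {green}; column 2 has {red,blue,yellow}; that leaves black.
At row 5, column 3: row 5 has {green,black}; column 3 has {blue,yellow,black}; that leaves red.
At row 2, column 2: row 2 has {red,yellow}; column 2 has {red,blue,yellow,black}; that leaves green.
At row 2, column 4: row 2 has {red,green,yellow}; column 4 has {red,green,black}; that leaves blue.
At row 3, column 1: row 3 has {blue,yellow,black}; column 1 has {green,yellow}; that leaves red.
At row 3, column 3: row 3 has {red,blue,yellow,black}; column 3 has {red,blue,yellow,black}; that leaves green.
At row 5, column 1: row 5 has {red,green,black}; column 1 has {red,green,yellow}; that leaves blue.
At row 5, column 4: row 5 has {red,blue,green,black}; column 4 has {red,blue,green,black}; that leaves yellow.
At row 2, column 1: row 2 has {red,blue,green,yellow}; column 1 has {red,blue,green,yellow}; that leaves black.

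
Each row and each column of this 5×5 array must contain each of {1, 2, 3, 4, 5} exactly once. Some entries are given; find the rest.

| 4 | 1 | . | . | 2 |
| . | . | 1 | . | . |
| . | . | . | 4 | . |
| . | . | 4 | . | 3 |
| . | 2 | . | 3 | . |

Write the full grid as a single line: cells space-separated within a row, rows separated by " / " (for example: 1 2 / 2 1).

4 1 3 5 2 / 3 4 1 2 5 / 5 3 2 4 1 / 2 5 4 1 3 / 1 2 5 3 4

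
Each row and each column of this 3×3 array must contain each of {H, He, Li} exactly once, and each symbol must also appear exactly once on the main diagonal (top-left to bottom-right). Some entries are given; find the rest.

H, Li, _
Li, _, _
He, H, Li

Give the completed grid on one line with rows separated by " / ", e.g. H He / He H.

row 1 has {H,Li}; column 3 has {Li} — only He is left for (r1,c3).
row 2 has {Li}; column 2 has {H,Li}; the diagonal has {H,Li} — only He is left for (r2,c2).
row 2 has {He,Li}; column 3 has {He,Li} — only H is left for (r2,c3).

H Li He / Li He H / He H Li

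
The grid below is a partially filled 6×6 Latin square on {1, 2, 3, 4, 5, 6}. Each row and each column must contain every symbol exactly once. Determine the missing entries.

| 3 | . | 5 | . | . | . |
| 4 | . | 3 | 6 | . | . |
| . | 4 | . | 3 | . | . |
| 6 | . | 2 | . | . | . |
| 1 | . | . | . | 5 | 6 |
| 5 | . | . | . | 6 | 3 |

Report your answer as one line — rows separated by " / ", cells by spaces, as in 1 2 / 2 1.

(r3,c1) = 2
(r3,c5) = 1
(r3,c6) = 5
(r5,c3) = 4
(r5,c4) = 2
(r6,c3) = 1
(r6,c4) = 4
(r1,c4) = 1
(r2,c5) = 2
(r2,c6) = 1
(r3,c3) = 6
(r4,c4) = 5
(r4,c6) = 4
(r5,c2) = 3
(r6,c2) = 2
(r1,c2) = 6
(r1,c5) = 4
(r1,c6) = 2
(r2,c2) = 5
(r4,c2) = 1
(r4,c5) = 3

3 6 5 1 4 2 / 4 5 3 6 2 1 / 2 4 6 3 1 5 / 6 1 2 5 3 4 / 1 3 4 2 5 6 / 5 2 1 4 6 3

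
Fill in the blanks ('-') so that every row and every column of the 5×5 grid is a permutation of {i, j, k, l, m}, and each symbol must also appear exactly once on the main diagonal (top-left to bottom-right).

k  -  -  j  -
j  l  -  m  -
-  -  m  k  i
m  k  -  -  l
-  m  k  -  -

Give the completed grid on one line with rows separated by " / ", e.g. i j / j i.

(r1,c2) = i
(r1,c3) = l
(r1,c5) = m
(r2,c3) = i
(r2,c5) = k
(r3,c1) = l
(r3,c2) = j
(r4,c3) = j
(r4,c4) = i
(r5,c1) = i
(r5,c4) = l
(r5,c5) = j

k i l j m / j l i m k / l j m k i / m k j i l / i m k l j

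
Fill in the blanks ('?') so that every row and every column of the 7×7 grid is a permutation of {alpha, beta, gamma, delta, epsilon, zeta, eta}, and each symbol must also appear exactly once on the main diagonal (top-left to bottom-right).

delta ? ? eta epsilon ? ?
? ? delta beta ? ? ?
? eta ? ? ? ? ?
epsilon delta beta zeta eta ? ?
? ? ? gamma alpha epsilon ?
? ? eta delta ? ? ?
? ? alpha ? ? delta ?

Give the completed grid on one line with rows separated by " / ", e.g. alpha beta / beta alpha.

Cell (r5,c3): row 5 has {alpha,gamma,epsilon}; column 3 has {alpha,beta,delta,eta} → zeta.
Cell (r7,c4): row 7 has {alpha,delta}; column 4 has {beta,gamma,delta,zeta,eta} → epsilon.
Cell (r1,c3): row 1 has {delta,epsilon,eta}; column 3 has {alpha,beta,delta,zeta,eta} → gamma.
Cell (r3,c3): row 3 has {eta}; column 3 has {alpha,beta,gamma,delta,zeta,eta}; the diagonal has {alpha,delta,zeta} → epsilon.
Cell (r3,c4): row 3 has {epsilon,eta}; column 4 has {beta,gamma,delta,epsilon,zeta,eta} → alpha.
Cell (r5,c2): row 5 has {alpha,gamma,epsilon,zeta}; column 2 has {delta,eta} → beta.
Cell (r2,c2): row 2 has {beta,delta}; column 2 has {beta,delta,eta}; the diagonal has {alpha,delta,epsilon,zeta} → gamma.
Cell (r2,c5): row 2 has {beta,gamma,delta}; column 5 has {alpha,epsilon,eta} → zeta.
Cell (r5,c1): row 5 has {alpha,beta,gamma,epsilon,zeta}; column 1 has {delta,epsilon} → eta.
Cell (r5,c7): row 5 has {alpha,beta,gamma,epsilon,zeta,eta}; column 7 is empty so far → delta.
Cell (r6,c6): row 6 has {delta,eta}; column 6 has {delta,epsilon}; the diagonal has {alpha,gamma,delta,epsilon,zeta} → beta.
Cell (r7,c2): row 7 has {alpha,delta,epsilon}; column 2 has {beta,gamma,delta,eta} → zeta.
Cell (r7,c7): row 7 has {alpha,delta,epsilon,zeta}; column 7 has {delta}; the diagonal has {alpha,beta,gamma,delta,epsilon,zeta} → eta.
Cell (r1,c2): row 1 has {gamma,delta,epsilon,eta}; column 2 has {beta,gamma,delta,zeta,eta} → alpha.
Cell (r1,c6): row 1 has {alpha,gamma,delta,epsilon,eta}; column 6 has {beta,delta,epsilon} → zeta.
Cell (r1,c7): row 1 has {alpha,gamma,delta,epsilon,zeta,eta}; column 7 has {delta,eta} → beta.
Cell (r2,c1): row 2 has {beta,gamma,delta,zeta}; column 1 has {delta,epsilon,eta} → alpha.
Cell (r2,c6): row 2 has {alpha,beta,gamma,delta,zeta}; column 6 has {beta,delta,epsilon,zeta} → eta.
Cell (r2,c7): row 2 has {alpha,beta,gamma,delta,zeta,eta}; column 7 has {beta,delta,eta} → epsilon.
Cell (r3,c6): row 3 has {alpha,epsilon,eta}; column 6 has {beta,delta,epsilon,zeta,eta} → gamma.
Cell (r3,c7): row 3 has {alpha,gamma,epsilon,eta}; column 7 has {beta,delta,epsilon,eta} → zeta.
Cell (r4,c6): row 4 has {beta,delta,epsilon,zeta,eta}; column 6 has {beta,gamma,delta,epsilon,zeta,eta} → alpha.
Cell (r4,c7): row 4 has {alpha,beta,delta,epsilon,zeta,eta}; column 7 has {beta,delta,epsilon,zeta,eta} → gamma.
Cell (r6,c2): row 6 has {beta,delta,eta}; column 2 has {alpha,beta,gamma,delta,zeta,eta} → epsilon.
Cell (r6,c5): row 6 has {beta,delta,epsilon,eta}; column 5 has {alpha,epsilon,zeta,eta} → gamma.
Cell (r6,c7): row 6 has {beta,gamma,delta,epsilon,eta}; column 7 has {beta,gamma,delta,epsilon,zeta,eta} → alpha.
Cell (r7,c5): row 7 has {alpha,delta,epsilon,zeta,eta}; column 5 has {alpha,gamma,epsilon,zeta,eta} → beta.
Cell (r3,c1): row 3 has {alpha,gamma,epsilon,zeta,eta}; column 1 has {alpha,delta,epsilon,eta} → beta.
Cell (r3,c5): row 3 has {alpha,beta,gamma,epsilon,zeta,eta}; column 5 has {alpha,beta,gamma,epsilon,zeta,eta} → delta.
Cell (r6,c1): row 6 has {alpha,beta,gamma,delta,epsilon,eta}; column 1 has {alpha,beta,delta,epsilon,eta} → zeta.
Cell (r7,c1): row 7 has {alpha,beta,delta,epsilon,zeta,eta}; column 1 has {alpha,beta,delta,epsilon,zeta,eta} → gamma.

delta alpha gamma eta epsilon zeta beta / alpha gamma delta beta zeta eta epsilon / beta eta epsilon alpha delta gamma zeta / epsilon delta beta zeta eta alpha gamma / eta beta zeta gamma alpha epsilon delta / zeta epsilon eta delta gamma beta alpha / gamma zeta alpha epsilon beta delta eta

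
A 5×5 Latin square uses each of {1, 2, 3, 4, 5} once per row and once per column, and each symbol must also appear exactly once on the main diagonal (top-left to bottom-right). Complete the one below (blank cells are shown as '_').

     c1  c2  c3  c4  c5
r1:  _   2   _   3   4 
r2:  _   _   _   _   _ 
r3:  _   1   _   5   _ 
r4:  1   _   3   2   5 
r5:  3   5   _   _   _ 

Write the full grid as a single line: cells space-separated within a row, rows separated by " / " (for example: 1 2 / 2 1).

(r1,c1): row 1 has {2,3,4}; column 1 has {1,3}; the diagonal has {2}, so it must be 5.
(r1,c3): row 1 has {2,3,4,5}; column 3 has {3}, so it must be 1.
(r3,c3): row 3 has {1,5}; column 3 has {1,3}; the diagonal has {2,5}, so it must be 4.
(r4,c2): row 4 has {1,2,3,5}; column 2 has {1,2,5}, so it must be 4.
(r5,c3): row 5 has {3,5}; column 3 has {1,3,4}, so it must be 2.
(r5,c5): row 5 has {2,3,5}; column 5 has {4,5}; the diagonal has {2,4,5}, so it must be 1.
(r2,c2): row 2 is empty so far; column 2 has {1,2,4,5}; the diagonal has {1,2,4,5}, so it must be 3.
(r2,c3): row 2 has {3}; column 3 has {1,2,3,4}, so it must be 5.
(r2,c5): row 2 has {3,5}; column 5 has {1,4,5}, so it must be 2.
(r3,c1): row 3 has {1,4,5}; column 1 has {1,3,5}, so it must be 2.
(r3,c5): row 3 has {1,2,4,5}; column 5 has {1,2,4,5}, so it must be 3.
(r5,c4): row 5 has {1,2,3,5}; column 4 has {2,3,5}, so it must be 4.
(r2,c1): row 2 has {2,3,5}; column 1 has {1,2,3,5}, so it must be 4.
(r2,c4): row 2 has {2,3,4,5}; column 4 has {2,3,4,5}, so it must be 1.

5 2 1 3 4 / 4 3 5 1 2 / 2 1 4 5 3 / 1 4 3 2 5 / 3 5 2 4 1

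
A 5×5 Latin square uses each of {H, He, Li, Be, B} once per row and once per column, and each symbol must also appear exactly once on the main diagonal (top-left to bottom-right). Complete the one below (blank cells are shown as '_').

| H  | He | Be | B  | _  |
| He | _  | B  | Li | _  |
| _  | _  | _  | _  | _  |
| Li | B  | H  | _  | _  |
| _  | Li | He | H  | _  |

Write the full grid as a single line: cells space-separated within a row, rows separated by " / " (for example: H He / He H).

H He Be B Li / He Be B Li H / B H Li Be He / Li B H He Be / Be Li He H B

(r1,c5) = Li
(r2,c2) = Be
(r2,c5) = H
(r3,c2) = H
(r3,c3) = Li
(r4,c4) = He
(r4,c5) = Be
(r5,c5) = B
(r3,c4) = Be
(r3,c5) = He
(r5,c1) = Be
(r3,c1) = B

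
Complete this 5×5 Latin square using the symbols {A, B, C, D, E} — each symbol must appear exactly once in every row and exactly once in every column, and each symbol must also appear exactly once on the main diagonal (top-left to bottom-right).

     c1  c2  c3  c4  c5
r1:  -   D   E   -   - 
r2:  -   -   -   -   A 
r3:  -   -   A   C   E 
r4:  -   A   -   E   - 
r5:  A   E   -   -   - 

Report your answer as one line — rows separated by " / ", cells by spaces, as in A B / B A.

(r3,c2) = B
(r2,c2) = C
(r3,c1) = D
(r1,c1) = B
(r1,c4) = A
(r1,c5) = C
(r2,c1) = E
(r4,c1) = C
(r5,c5) = D
(r4,c5) = B
(r5,c4) = B
(r2,c4) = D
(r4,c3) = D
(r5,c3) = C
(r2,c3) = B

B D E A C / E C B D A / D B A C E / C A D E B / A E C B D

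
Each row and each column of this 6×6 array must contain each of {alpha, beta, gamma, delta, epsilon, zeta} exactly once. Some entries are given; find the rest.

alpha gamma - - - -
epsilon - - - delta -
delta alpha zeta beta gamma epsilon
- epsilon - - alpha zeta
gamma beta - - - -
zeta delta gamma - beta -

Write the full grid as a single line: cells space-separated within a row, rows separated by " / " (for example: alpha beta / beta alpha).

alpha gamma epsilon delta zeta beta / epsilon zeta beta alpha delta gamma / delta alpha zeta beta gamma epsilon / beta epsilon delta gamma alpha zeta / gamma beta alpha zeta epsilon delta / zeta delta gamma epsilon beta alpha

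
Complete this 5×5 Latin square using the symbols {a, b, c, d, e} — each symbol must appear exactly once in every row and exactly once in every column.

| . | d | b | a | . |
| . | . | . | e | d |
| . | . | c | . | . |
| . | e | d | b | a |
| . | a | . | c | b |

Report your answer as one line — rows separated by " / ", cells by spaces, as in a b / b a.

e d b a c / b c a e d / a b c d e / c e d b a / d a e c b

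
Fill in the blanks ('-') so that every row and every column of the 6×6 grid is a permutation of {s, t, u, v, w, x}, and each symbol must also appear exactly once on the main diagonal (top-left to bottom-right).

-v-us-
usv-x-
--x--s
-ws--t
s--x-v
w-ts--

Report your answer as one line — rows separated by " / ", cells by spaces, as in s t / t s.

t v w u s x / u s v t x w / v u x w t s / x w s v u t / s t u x w v / w x t s v u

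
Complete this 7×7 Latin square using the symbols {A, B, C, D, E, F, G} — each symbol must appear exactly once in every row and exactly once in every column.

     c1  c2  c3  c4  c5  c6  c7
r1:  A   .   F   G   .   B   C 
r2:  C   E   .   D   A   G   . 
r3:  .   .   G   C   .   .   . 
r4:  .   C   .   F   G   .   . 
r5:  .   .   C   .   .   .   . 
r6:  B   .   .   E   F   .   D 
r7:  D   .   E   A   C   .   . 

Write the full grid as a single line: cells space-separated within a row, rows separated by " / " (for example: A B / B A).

A D F G E B C / C E B D A G F / F A G C B D E / E C D F G A B / G F C B D E A / B G A E F C D / D B E A C F G

(r1,c2): row 1 has {A,B,C,F,G}; column 2 has {C,E}, so it must be D.
(r1,c5): row 1 has {A,B,C,D,F,G}; column 5 has {A,C,F,G}, so it must be E.
(r2,c3): row 2 has {A,C,D,E,G}; column 3 has {C,E,F,G}, so it must be B.
(r2,c7): row 2 has {A,B,C,D,E,G}; column 7 has {C,D}, so it must be F.
(r4,c1): row 4 has {C,F,G}; column 1 has {A,B,C,D}, so it must be E.
(r5,c4): row 5 has {C}; column 4 has {A,C,D,E,F,G}, so it must be B.
(r5,c5): row 5 has {B,C}; column 5 has {A,C,E,F,G}, so it must be D.
(r6,c3): row 6 has {B,D,E,F}; column 3 has {B,C,E,F,G}, so it must be A.
(r6,c6): row 6 has {A,B,D,E,F}; column 6 has {B,G}, so it must be C.
(r7,c6): row 7 has {A,C,D,E}; column 6 has {B,C,G}, so it must be F.
(r3,c1): row 3 has {C,G}; column 1 has {A,B,C,D,E}, so it must be F.
(r3,c5): row 3 has {C,F,G}; column 5 has {A,C,D,E,F,G}, so it must be B.
(r4,c3): row 4 has {C,E,F,G}; column 3 has {A,B,C,E,F,G}, so it must be D.
(r4,c6): row 4 has {C,D,E,F,G}; column 6 has {B,C,F,G}, so it must be A.
(r4,c7): row 4 has {A,C,D,E,F,G}; column 7 has {C,D,F}, so it must be B.
(r5,c1): row 5 has {B,C,D}; column 1 has {A,B,C,D,E,F}, so it must be G.
(r5,c6): row 5 has {B,C,D,G}; column 6 has {A,B,C,F,G}, so it must be E.
(r5,c7): row 5 has {B,C,D,E,G}; column 7 has {B,C,D,F}, so it must be A.
(r6,c2): row 6 has {A,B,C,D,E,F}; column 2 has {C,D,E}, so it must be G.
(r7,c2): row 7 has {A,C,D,E,F}; column 2 has {C,D,E,G}, so it must be B.
(r7,c7): row 7 has {A,B,C,D,E,F}; column 7 has {A,B,C,D,F}, so it must be G.
(r3,c2): row 3 has {B,C,F,G}; column 2 has {B,C,D,E,G}, so it must be A.
(r3,c6): row 3 has {A,B,C,F,G}; column 6 has {A,B,C,E,F,G}, so it must be D.
(r3,c7): row 3 has {A,B,C,D,F,G}; column 7 has {A,B,C,D,F,G}, so it must be E.
(r5,c2): row 5 has {A,B,C,D,E,G}; column 2 has {A,B,C,D,E,G}, so it must be F.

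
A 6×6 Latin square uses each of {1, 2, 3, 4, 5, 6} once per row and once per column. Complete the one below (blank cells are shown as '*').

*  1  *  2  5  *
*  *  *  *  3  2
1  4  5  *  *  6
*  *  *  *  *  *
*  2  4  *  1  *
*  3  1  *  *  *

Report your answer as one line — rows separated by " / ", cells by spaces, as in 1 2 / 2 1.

(r2,c3) = 6
(r3,c4) = 3
(r3,c5) = 2
(r1,c3) = 3
(r1,c6) = 4
(r2,c2) = 5
(r4,c2) = 6
(r4,c3) = 2
(r4,c5) = 4
(r6,c5) = 6
(r6,c6) = 5
(r1,c1) = 6
(r2,c1) = 4
(r2,c4) = 1
(r4,c4) = 5
(r5,c4) = 6
(r5,c6) = 3
(r6,c1) = 2
(r6,c4) = 4
(r4,c1) = 3
(r4,c6) = 1
(r5,c1) = 5

6 1 3 2 5 4 / 4 5 6 1 3 2 / 1 4 5 3 2 6 / 3 6 2 5 4 1 / 5 2 4 6 1 3 / 2 3 1 4 6 5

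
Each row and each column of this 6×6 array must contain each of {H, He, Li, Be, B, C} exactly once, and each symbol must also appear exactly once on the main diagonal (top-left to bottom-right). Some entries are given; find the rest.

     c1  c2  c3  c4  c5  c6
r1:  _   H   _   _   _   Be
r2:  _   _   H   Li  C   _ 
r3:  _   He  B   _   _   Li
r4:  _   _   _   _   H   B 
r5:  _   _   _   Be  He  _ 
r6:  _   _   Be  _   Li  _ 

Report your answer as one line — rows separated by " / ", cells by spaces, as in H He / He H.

(r1,c5): row 1 has {H,Be}; column 5 has {H,He,Li,C}, so it must be B.
(r2,c2): row 2 has {H,Li,C}; column 2 has {H,He}; the diagonal has {He,B}, so it must be Be.
(r2,c6): row 2 has {H,Li,Be,C}; column 6 has {Li,Be,B}, so it must be He.
(r3,c5): row 3 has {He,Li,B}; column 5 has {H,He,Li,B,C}, so it must be Be.
(r4,c4): row 4 has {H,B}; column 4 has {Li,Be}; the diagonal has {He,Be,B}, so it must be C.
(r6,c6): row 6 has {Li,Be}; column 6 has {He,Li,Be,B}; the diagonal has {He,Be,B,C}, so it must be H.
(r1,c1): row 1 has {H,Be,B}; column 1 is empty so far; the diagonal has {H,He,Be,B,C}, so it must be Li.
(r1,c4): row 1 has {H,Li,Be,B}; column 4 has {Li,Be,C}, so it must be He.
(r2,c1): row 2 has {H,He,Li,Be,C}; column 1 has {Li}, so it must be B.
(r3,c4): row 3 has {He,Li,Be,B}; column 4 has {He,Li,Be,C}, so it must be H.
(r4,c2): row 4 has {H,B,C}; column 2 has {H,He,Be}, so it must be Li.
(r4,c3): row 4 has {H,Li,B,C}; column 3 has {H,Be,B}, so it must be He.
(r5,c6): row 5 has {He,Be}; column 6 has {H,He,Li,Be,B}, so it must be C.
(r6,c4): row 6 has {H,Li,Be}; column 4 has {H,He,Li,Be,C}, so it must be B.
(r1,c3): row 1 has {H,He,Li,Be,B}; column 3 has {H,He,Be,B}, so it must be C.
(r3,c1): row 3 has {H,He,Li,Be,B}; column 1 has {Li,B}, so it must be C.
(r4,c1): row 4 has {H,He,Li,B,C}; column 1 has {Li,B,C}, so it must be Be.
(r5,c1): row 5 has {He,Be,C}; column 1 has {Li,Be,B,C}, so it must be H.
(r5,c2): row 5 has {H,He,Be,C}; column 2 has {H,He,Li,Be}, so it must be B.
(r5,c3): row 5 has {H,He,Be,B,C}; column 3 has {H,He,Be,B,C}, so it must be Li.
(r6,c1): row 6 has {H,Li,Be,B}; column 1 has {H,Li,Be,B,C}, so it must be He.
(r6,c2): row 6 has {H,He,Li,Be,B}; column 2 has {H,He,Li,Be,B}, so it must be C.

Li H C He B Be / B Be H Li C He / C He B H Be Li / Be Li He C H B / H B Li Be He C / He C Be B Li H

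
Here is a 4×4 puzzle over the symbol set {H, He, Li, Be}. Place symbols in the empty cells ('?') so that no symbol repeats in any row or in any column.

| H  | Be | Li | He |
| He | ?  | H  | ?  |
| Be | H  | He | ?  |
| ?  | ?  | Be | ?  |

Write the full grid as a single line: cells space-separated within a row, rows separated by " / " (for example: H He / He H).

(r2,c2) = Li
(r2,c4) = Be
(r3,c4) = Li
(r4,c1) = Li
(r4,c2) = He
(r4,c4) = H

H Be Li He / He Li H Be / Be H He Li / Li He Be H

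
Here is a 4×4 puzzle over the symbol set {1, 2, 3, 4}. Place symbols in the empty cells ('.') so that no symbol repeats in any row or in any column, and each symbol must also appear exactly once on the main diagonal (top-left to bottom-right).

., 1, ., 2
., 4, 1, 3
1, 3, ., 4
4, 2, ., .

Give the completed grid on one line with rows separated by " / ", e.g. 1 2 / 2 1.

Cell (r1,c1): row 1 has {1,2}; column 1 has {1,4}; the diagonal has {4} → 3.
Cell (r1,c3): row 1 has {1,2,3}; column 3 has {1} → 4.
Cell (r2,c1): row 2 has {1,3,4}; column 1 has {1,3,4} → 2.
Cell (r3,c3): row 3 has {1,3,4}; column 3 has {1,4}; the diagonal has {3,4} → 2.
Cell (r4,c3): row 4 has {2,4}; column 3 has {1,2,4} → 3.
Cell (r4,c4): row 4 has {2,3,4}; column 4 has {2,3,4}; the diagonal has {2,3,4} → 1.

3 1 4 2 / 2 4 1 3 / 1 3 2 4 / 4 2 3 1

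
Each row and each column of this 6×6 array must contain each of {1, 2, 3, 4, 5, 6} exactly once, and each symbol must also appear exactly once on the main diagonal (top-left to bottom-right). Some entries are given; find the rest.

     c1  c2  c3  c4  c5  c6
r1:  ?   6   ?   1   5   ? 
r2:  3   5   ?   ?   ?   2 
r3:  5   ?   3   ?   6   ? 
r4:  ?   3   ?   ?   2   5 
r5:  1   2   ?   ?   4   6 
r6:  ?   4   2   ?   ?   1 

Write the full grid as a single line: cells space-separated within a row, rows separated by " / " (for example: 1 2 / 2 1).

2 6 4 1 5 3 / 3 5 6 4 1 2 / 5 1 3 2 6 4 / 4 3 1 6 2 5 / 1 2 5 3 4 6 / 6 4 2 5 3 1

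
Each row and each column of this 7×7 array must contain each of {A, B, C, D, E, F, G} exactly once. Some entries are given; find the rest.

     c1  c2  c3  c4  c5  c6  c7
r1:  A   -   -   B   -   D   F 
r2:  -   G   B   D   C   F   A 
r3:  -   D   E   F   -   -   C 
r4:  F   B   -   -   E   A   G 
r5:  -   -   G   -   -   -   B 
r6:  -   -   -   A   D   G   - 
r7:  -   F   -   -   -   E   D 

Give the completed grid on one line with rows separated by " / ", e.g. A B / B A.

(r1,c3): row 1 has {A,B,D,F}; column 3 has {B,E,G}, so it must be C.
(r1,c5): row 1 has {A,B,C,D,F}; column 5 has {C,D,E}, so it must be G.
(r2,c1): row 2 has {A,B,C,D,F,G}; column 1 has {A,F}, so it must be E.
(r3,c6): row 3 has {C,D,E,F}; column 6 has {A,D,E,F,G}, so it must be B.
(r4,c3): row 4 has {A,B,E,F,G}; column 3 has {B,C,E,G}, so it must be D.
(r4,c4): row 4 has {A,B,D,E,F,G}; column 4 has {A,B,D,F}, so it must be C.
(r5,c4): row 5 has {B,G}; column 4 has {A,B,C,D,F}, so it must be E.
(r5,c6): row 5 has {B,E,G}; column 6 has {A,B,D,E,F,G}, so it must be C.
(r6,c3): row 6 has {A,D,G}; column 3 has {B,C,D,E,G}, so it must be F.
(r6,c7): row 6 has {A,D,F,G}; column 7 has {A,B,C,D,F,G}, so it must be E.
(r7,c3): row 7 has {D,E,F}; column 3 has {B,C,D,E,F,G}, so it must be A.
(r7,c4): row 7 has {A,D,E,F}; column 4 has {A,B,C,D,E,F}, so it must be G.
(r7,c5): row 7 has {A,D,E,F,G}; column 5 has {C,D,E,G}, so it must be B.
(r1,c2): row 1 has {A,B,C,D,F,G}; column 2 has {B,D,F,G}, so it must be E.
(r3,c1): row 3 has {B,C,D,E,F}; column 1 has {A,E,F}, so it must be G.
(r3,c5): row 3 has {B,C,D,E,F,G}; column 5 has {B,C,D,E,G}, so it must be A.
(r5,c1): row 5 has {B,C,E,G}; column 1 has {A,E,F,G}, so it must be D.
(r5,c2): row 5 has {B,C,D,E,G}; column 2 has {B,D,E,F,G}, so it must be A.
(r5,c5): row 5 has {A,B,C,D,E,G}; column 5 has {A,B,C,D,E,G}, so it must be F.
(r6,c2): row 6 has {A,D,E,F,G}; column 2 has {A,B,D,E,F,G}, so it must be C.
(r7,c1): row 7 has {A,B,D,E,F,G}; column 1 has {A,D,E,F,G}, so it must be C.
(r6,c1): row 6 has {A,C,D,E,F,G}; column 1 has {A,C,D,E,F,G}, so it must be B.

A E C B G D F / E G B D C F A / G D E F A B C / F B D C E A G / D A G E F C B / B C F A D G E / C F A G B E D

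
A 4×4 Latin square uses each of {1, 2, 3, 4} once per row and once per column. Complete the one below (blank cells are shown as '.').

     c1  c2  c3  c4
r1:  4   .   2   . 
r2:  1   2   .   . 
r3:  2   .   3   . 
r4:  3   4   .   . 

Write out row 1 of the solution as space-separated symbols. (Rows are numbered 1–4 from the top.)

4 3 2 1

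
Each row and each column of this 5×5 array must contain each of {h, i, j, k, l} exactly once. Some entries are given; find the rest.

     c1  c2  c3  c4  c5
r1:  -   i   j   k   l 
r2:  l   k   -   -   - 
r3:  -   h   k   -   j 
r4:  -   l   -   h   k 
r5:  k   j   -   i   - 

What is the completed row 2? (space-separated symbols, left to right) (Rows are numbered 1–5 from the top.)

l k h j i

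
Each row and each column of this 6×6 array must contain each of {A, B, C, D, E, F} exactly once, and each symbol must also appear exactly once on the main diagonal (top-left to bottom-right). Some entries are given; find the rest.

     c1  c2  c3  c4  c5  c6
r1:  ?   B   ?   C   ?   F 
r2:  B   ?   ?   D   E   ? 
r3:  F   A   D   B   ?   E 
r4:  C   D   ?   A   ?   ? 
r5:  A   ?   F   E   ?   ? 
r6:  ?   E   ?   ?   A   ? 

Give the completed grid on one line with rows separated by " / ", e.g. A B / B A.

E B A C D F / B F C D E A / F A D B C E / C D E A F B / A C F E B D / D E B F A C

Cell (r1,c1): row 1 has {B,C,F}; column 1 has {A,B,C,F}; the diagonal has {A,D} → E.
Cell (r1,c3): row 1 has {B,C,E,F}; column 3 has {D,F} → A.
Cell (r1,c5): row 1 has {A,B,C,E,F}; column 5 has {A,E} → D.
Cell (r2,c3): row 2 has {B,D,E}; column 3 has {A,D,F} → C.
Cell (r2,c6): row 2 has {B,C,D,E}; column 6 has {E,F} → A.
Cell (r3,c5): row 3 has {A,B,D,E,F}; column 5 has {A,D,E} → C.
Cell (r4,c6): row 4 has {A,C,D}; column 6 has {A,E,F} → B.
Cell (r5,c2): row 5 has {A,E,F}; column 2 has {A,B,D,E} → C.
Cell (r5,c5): row 5 has {A,C,E,F}; column 5 has {A,C,D,E}; the diagonal has {A,D,E} → B.
Cell (r5,c6): row 5 has {A,B,C,E,F}; column 6 has {A,B,E,F} → D.
Cell (r6,c1): row 6 has {A,E}; column 1 has {A,B,C,E,F} → D.
Cell (r6,c3): row 6 has {A,D,E}; column 3 has {A,C,D,F} → B.
Cell (r6,c4): row 6 has {A,B,D,E}; column 4 has {A,B,C,D,E} → F.
Cell (r6,c6): row 6 has {A,B,D,E,F}; column 6 has {A,B,D,E,F}; the diagonal has {A,B,D,E} → C.
Cell (r2,c2): row 2 has {A,B,C,D,E}; column 2 has {A,B,C,D,E}; the diagonal has {A,B,C,D,E} → F.
Cell (r4,c3): row 4 has {A,B,C,D}; column 3 has {A,B,C,D,F} → E.
Cell (r4,c5): row 4 has {A,B,C,D,E}; column 5 has {A,B,C,D,E} → F.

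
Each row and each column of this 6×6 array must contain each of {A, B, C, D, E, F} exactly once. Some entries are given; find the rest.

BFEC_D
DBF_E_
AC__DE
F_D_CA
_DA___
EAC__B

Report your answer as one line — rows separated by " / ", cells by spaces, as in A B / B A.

B F E C A D / D B F A E C / A C B F D E / F E D B C A / C D A E B F / E A C D F B

Cell (r1,c5): row 1 has {B,C,D,E,F}; column 5 has {C,D,E} → A.
Cell (r2,c4): row 2 has {B,D,E,F}; column 4 has {C} → A.
Cell (r2,c6): row 2 has {A,B,D,E,F}; column 6 has {A,B,D,E} → C.
Cell (r3,c3): row 3 has {A,C,D,E}; column 3 has {A,C,D,E,F} → B.
Cell (r3,c4): row 3 has {A,B,C,D,E}; column 4 has {A,C} → F.
Cell (r4,c2): row 4 has {A,C,D,F}; column 2 has {A,B,C,D,F} → E.
Cell (r4,c4): row 4 has {A,C,D,E,F}; column 4 has {A,C,F} → B.
Cell (r5,c1): row 5 has {A,D}; column 1 has {A,B,D,E,F} → C.
Cell (r5,c4): row 5 has {A,C,D}; column 4 has {A,B,C,F} → E.
Cell (r5,c6): row 5 has {A,C,D,E}; column 6 has {A,B,C,D,E} → F.
Cell (r6,c4): row 6 has {A,B,C,E}; column 4 has {A,B,C,E,F} → D.
Cell (r6,c5): row 6 has {A,B,C,D,E}; column 5 has {A,C,D,E} → F.
Cell (r5,c5): row 5 has {A,C,D,E,F}; column 5 has {A,C,D,E,F} → B.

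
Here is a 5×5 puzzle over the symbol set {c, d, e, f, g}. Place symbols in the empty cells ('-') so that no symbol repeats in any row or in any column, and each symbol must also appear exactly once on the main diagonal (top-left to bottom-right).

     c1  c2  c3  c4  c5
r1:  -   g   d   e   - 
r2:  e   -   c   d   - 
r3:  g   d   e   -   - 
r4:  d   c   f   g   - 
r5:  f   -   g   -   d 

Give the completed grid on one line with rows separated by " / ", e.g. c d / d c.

c g d e f / e f c d g / g d e f c / d c f g e / f e g c d

row 1 has {d,e,g}; column 1 has {d,e,f,g}; the diagonal has {d,e,g} — only c is left for (r1,c1).
row 1 has {c,d,e,g}; column 5 has {d} — only f is left for (r1,c5).
row 2 has {c,d,e}; column 2 has {c,d,g}; the diagonal has {c,d,e,g} — only f is left for (r2,c2).
row 2 has {c,d,e,f}; column 5 has {d,f} — only g is left for (r2,c5).
row 3 has {d,e,g}; column 5 has {d,f,g} — only c is left for (r3,c5).
row 4 has {c,d,f,g}; column 5 has {c,d,f,g} — only e is left for (r4,c5).
row 5 has {d,f,g}; column 2 has {c,d,f,g} — only e is left for (r5,c2).
row 5 has {d,e,f,g}; column 4 has {d,e,g} — only c is left for (r5,c4).
row 3 has {c,d,e,g}; column 4 has {c,d,e,g} — only f is left for (r3,c4).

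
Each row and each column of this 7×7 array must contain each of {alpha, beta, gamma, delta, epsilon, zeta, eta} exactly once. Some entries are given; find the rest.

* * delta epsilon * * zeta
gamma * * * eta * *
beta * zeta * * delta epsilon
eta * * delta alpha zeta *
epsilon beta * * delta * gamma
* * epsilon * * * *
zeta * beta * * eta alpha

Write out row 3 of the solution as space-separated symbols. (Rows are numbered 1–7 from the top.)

beta alpha zeta eta gamma delta epsilon

row 1 has {delta,epsilon,zeta}; column 1 has {beta,gamma,epsilon,zeta,eta} — only alpha is left for (r1,c1).
row 2 has {gamma,eta}; column 3 has {beta,delta,epsilon,zeta} — only alpha is left for (r2,c3).
row 3 has {beta,delta,epsilon,zeta}; column 5 has {alpha,delta,eta} — only gamma is left for (r3,c5).
row 4 has {alpha,delta,zeta,eta}; column 3 has {alpha,beta,delta,epsilon,zeta} — only gamma is left for (r4,c3).
row 4 has {alpha,gamma,delta,zeta,eta}; column 7 has {alpha,gamma,epsilon,zeta} — only beta is left for (r4,c7).
row 5 has {beta,gamma,delta,epsilon}; column 3 has {alpha,beta,gamma,delta,epsilon,zeta} — only eta is left for (r5,c3).
row 5 has {beta,gamma,delta,epsilon,eta}; column 6 has {delta,zeta,eta} — only alpha is left for (r5,c6).
row 6 has {epsilon}; column 1 has {alpha,beta,gamma,epsilon,zeta,eta} — only delta is left for (r6,c1).
row 6 has {delta,epsilon}; column 7 has {alpha,beta,gamma,epsilon,zeta} — only eta is left for (r6,c7).
row 7 has {alpha,beta,zeta,eta}; column 4 has {delta,epsilon} — only gamma is left for (r7,c4).
row 7 has {alpha,beta,gamma,zeta,eta}; column 5 has {alpha,gamma,delta,eta} — only epsilon is left for (r7,c5).
row 1 has {alpha,delta,epsilon,zeta}; column 5 has {alpha,gamma,delta,epsilon,eta} — only beta is left for (r1,c5).
row 1 has {alpha,beta,delta,epsilon,zeta}; column 6 has {alpha,delta,zeta,eta} — only gamma is left for (r1,c6).
row 2 has {alpha,gamma,eta}; column 7 has {alpha,beta,gamma,epsilon,zeta,eta} — only delta is left for (r2,c7).
row 4 has {alpha,beta,gamma,delta,zeta,eta}; column 2 has {beta} — only epsilon is left for (r4,c2).
row 5 has {alpha,beta,gamma,delta,epsilon,eta}; column 4 has {gamma,delta,epsilon} — only zeta is left for (r5,c4).
row 6 has {delta,epsilon,eta}; column 5 has {alpha,beta,gamma,delta,epsilon,eta} — only zeta is left for (r6,c5).
row 6 has {delta,epsilon,zeta,eta}; column 6 has {alpha,gamma,delta,zeta,eta} — only beta is left for (r6,c6).
row 7 has {alpha,beta,gamma,epsilon,zeta,eta}; column 2 has {beta,epsilon} — only delta is left for (r7,c2).
row 1 has {alpha,beta,gamma,delta,epsilon,zeta}; column 2 has {beta,delta,epsilon} — only eta is left for (r1,c2).
row 2 has {alpha,gamma,delta,eta}; column 2 has {beta,delta,epsilon,eta} — only zeta is left for (r2,c2).
row 2 has {alpha,gamma,delta,zeta,eta}; column 4 has {gamma,delta,epsilon,zeta} — only beta is left for (r2,c4).
row 2 has {alpha,beta,gamma,delta,zeta,eta}; column 6 has {alpha,beta,gamma,delta,zeta,eta} — only epsilon is left for (r2,c6).
row 3 has {beta,gamma,delta,epsilon,zeta}; column 2 has {beta,delta,epsilon,zeta,eta} — only alpha is left for (r3,c2).
row 3 has {alpha,beta,gamma,delta,epsilon,zeta}; column 4 has {beta,gamma,delta,epsilon,zeta} — only eta is left for (r3,c4).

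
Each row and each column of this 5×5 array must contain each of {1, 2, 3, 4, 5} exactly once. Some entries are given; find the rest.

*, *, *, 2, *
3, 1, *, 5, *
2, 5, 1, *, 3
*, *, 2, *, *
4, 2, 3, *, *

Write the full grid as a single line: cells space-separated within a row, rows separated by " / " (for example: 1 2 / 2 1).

At row 2, column 3: row 2 has {1,3,5}; column 3 has {1,2,3}; that leaves 4.
At row 2, column 5: row 2 has {1,3,4,5}; column 5 has {3}; that leaves 2.
At row 3, column 4: row 3 has {1,2,3,5}; column 4 has {2,5}; that leaves 4.
At row 5, column 4: row 5 has {2,3,4}; column 4 has {2,4,5}; that leaves 1.
At row 5, column 5: row 5 has {1,2,3,4}; column 5 has {2,3}; that leaves 5.
At row 1, column 3: row 1 has {2}; column 3 has {1,2,3,4}; that leaves 5.
At row 4, column 4: row 4 has {2}; column 4 has {1,2,4,5}; that leaves 3.
At row 1, column 1: row 1 has {2,5}; column 1 has {2,3,4}; that leaves 1.
At row 1, column 5: row 1 has {1,2,5}; column 5 has {2,3,5}; that leaves 4.
At row 4, column 1: row 4 has {2,3}; column 1 has {1,2,3,4}; that leaves 5.
At row 4, column 2: row 4 has {2,3,5}; column 2 has {1,2,5}; that leaves 4.
At row 4, column 5: row 4 has {2,3,4,5}; column 5 has {2,3,4,5}; that leaves 1.
At row 1, column 2: row 1 has {1,2,4,5}; column 2 has {1,2,4,5}; that leaves 3.

1 3 5 2 4 / 3 1 4 5 2 / 2 5 1 4 3 / 5 4 2 3 1 / 4 2 3 1 5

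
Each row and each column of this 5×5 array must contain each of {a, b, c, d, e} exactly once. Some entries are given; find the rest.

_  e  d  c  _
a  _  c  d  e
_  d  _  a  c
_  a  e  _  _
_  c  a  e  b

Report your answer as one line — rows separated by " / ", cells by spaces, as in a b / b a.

b e d c a / a b c d e / e d b a c / c a e b d / d c a e b

(r1,c1) = b
(r1,c5) = a
(r2,c2) = b
(r3,c1) = e
(r3,c3) = b
(r4,c4) = b
(r4,c5) = d
(r5,c1) = d
(r4,c1) = c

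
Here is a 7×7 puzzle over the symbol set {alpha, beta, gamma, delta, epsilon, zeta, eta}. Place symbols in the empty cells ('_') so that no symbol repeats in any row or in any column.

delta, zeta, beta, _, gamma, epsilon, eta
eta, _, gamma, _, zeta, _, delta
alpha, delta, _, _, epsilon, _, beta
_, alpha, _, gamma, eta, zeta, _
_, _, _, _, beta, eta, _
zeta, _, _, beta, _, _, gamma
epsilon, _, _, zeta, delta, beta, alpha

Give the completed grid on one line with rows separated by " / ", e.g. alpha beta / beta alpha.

delta zeta beta alpha gamma epsilon eta / eta beta gamma epsilon zeta alpha delta / alpha delta zeta eta epsilon gamma beta / beta alpha delta gamma eta zeta epsilon / gamma epsilon alpha delta beta eta zeta / zeta eta epsilon beta alpha delta gamma / epsilon gamma eta zeta delta beta alpha

At row 1, column 4: row 1 has {beta,gamma,delta,epsilon,zeta,eta}; column 4 has {beta,gamma,zeta}; that leaves alpha.
At row 2, column 4: row 2 has {gamma,delta,zeta,eta}; column 4 has {alpha,beta,gamma,zeta}; that leaves epsilon.
At row 2, column 6: row 2 has {gamma,delta,epsilon,zeta,eta}; column 6 has {beta,epsilon,zeta,eta}; that leaves alpha.
At row 3, column 4: row 3 has {alpha,beta,delta,epsilon}; column 4 has {alpha,beta,gamma,epsilon,zeta}; that leaves eta.
At row 3, column 6: row 3 has {alpha,beta,delta,epsilon,eta}; column 6 has {alpha,beta,epsilon,zeta,eta}; that leaves gamma.
At row 4, column 1: row 4 has {alpha,gamma,zeta,eta}; column 1 has {alpha,delta,epsilon,zeta,eta}; that leaves beta.
At row 4, column 7: row 4 has {alpha,beta,gamma,zeta,eta}; column 7 has {alpha,beta,gamma,delta,eta}; that leaves epsilon.
At row 5, column 1: row 5 has {beta,eta}; column 1 has {alpha,beta,delta,epsilon,zeta,eta}; that leaves gamma.
At row 5, column 2: row 5 has {beta,gamma,eta}; column 2 has {alpha,delta,zeta}; that leaves epsilon.
At row 5, column 4: row 5 has {beta,gamma,epsilon,eta}; column 4 has {alpha,beta,gamma,epsilon,zeta,eta}; that leaves delta.
At row 5, column 7: row 5 has {beta,gamma,delta,epsilon,eta}; column 7 has {alpha,beta,gamma,delta,epsilon,eta}; that leaves zeta.
At row 6, column 2: row 6 has {beta,gamma,zeta}; column 2 has {alpha,delta,epsilon,zeta}; that leaves eta.
At row 6, column 5: row 6 has {beta,gamma,zeta,eta}; column 5 has {beta,gamma,delta,epsilon,zeta,eta}; that leaves alpha.
At row 6, column 6: row 6 has {alpha,beta,gamma,zeta,eta}; column 6 has {alpha,beta,gamma,epsilon,zeta,eta}; that leaves delta.
At row 7, column 2: row 7 has {alpha,beta,delta,epsilon,zeta}; column 2 has {alpha,delta,epsilon,zeta,eta}; that leaves gamma.
At row 7, column 3: row 7 has {alpha,beta,gamma,delta,epsilon,zeta}; column 3 has {beta,gamma}; that leaves eta.
At row 2, column 2: row 2 has {alpha,gamma,delta,epsilon,zeta,eta}; column 2 has {alpha,gamma,delta,epsilon,zeta,eta}; that leaves beta.
At row 3, column 3: row 3 has {alpha,beta,gamma,delta,epsilon,eta}; column 3 has {beta,gamma,eta}; that leaves zeta.
At row 4, column 3: row 4 has {alpha,beta,gamma,epsilon,zeta,eta}; column 3 has {beta,gamma,zeta,eta}; that leaves delta.
At row 5, column 3: row 5 has {beta,gamma,delta,epsilon,zeta,eta}; column 3 has {beta,gamma,delta,zeta,eta}; that leaves alpha.
At row 6, column 3: row 6 has {alpha,beta,gamma,delta,zeta,eta}; column 3 has {alpha,beta,gamma,delta,zeta,eta}; that leaves epsilon.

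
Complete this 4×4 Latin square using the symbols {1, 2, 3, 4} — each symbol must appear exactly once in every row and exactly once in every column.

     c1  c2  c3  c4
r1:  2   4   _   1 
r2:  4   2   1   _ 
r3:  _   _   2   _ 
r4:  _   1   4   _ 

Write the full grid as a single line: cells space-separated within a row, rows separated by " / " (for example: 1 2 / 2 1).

(r1,c3) = 3
(r2,c4) = 3
(r3,c2) = 3
(r3,c4) = 4
(r4,c1) = 3
(r4,c4) = 2
(r3,c1) = 1

2 4 3 1 / 4 2 1 3 / 1 3 2 4 / 3 1 4 2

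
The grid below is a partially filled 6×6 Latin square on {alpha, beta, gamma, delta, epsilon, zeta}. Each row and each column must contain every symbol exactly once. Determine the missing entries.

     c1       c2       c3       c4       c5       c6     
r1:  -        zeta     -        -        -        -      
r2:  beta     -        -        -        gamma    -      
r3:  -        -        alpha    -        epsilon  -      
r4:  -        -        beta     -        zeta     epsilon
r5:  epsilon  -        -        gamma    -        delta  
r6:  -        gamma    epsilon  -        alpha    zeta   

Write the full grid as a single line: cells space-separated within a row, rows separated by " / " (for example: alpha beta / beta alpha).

alpha zeta gamma epsilon delta beta / beta epsilon delta zeta gamma alpha / zeta beta alpha delta epsilon gamma / gamma delta beta alpha zeta epsilon / epsilon alpha zeta gamma beta delta / delta gamma epsilon beta alpha zeta

row 2 has {beta,gamma}; column 6 has {delta,epsilon,zeta} — only alpha is left for (r2,c6).
row 5 has {gamma,delta,epsilon}; column 3 has {alpha,beta,epsilon} — only zeta is left for (r5,c3).
row 5 has {gamma,delta,epsilon,zeta}; column 5 has {alpha,gamma,epsilon,zeta} — only beta is left for (r5,c5).
row 6 has {alpha,gamma,epsilon,zeta}; column 1 has {beta,epsilon} — only delta is left for (r6,c1).
row 6 has {alpha,gamma,delta,epsilon,zeta}; column 4 has {gamma} — only beta is left for (r6,c4).
row 1 has {zeta}; column 5 has {alpha,beta,gamma,epsilon,zeta} — only delta is left for (r1,c5).
row 2 has {alpha,beta,gamma}; column 3 has {alpha,beta,epsilon,zeta} — only delta is left for (r2,c3).
row 5 has {beta,gamma,delta,epsilon,zeta}; column 2 has {gamma,zeta} — only alpha is left for (r5,c2).
row 1 has {delta,zeta}; column 3 has {alpha,beta,delta,epsilon,zeta} — only gamma is left for (r1,c3).
row 1 has {gamma,delta,zeta}; column 6 has {alpha,delta,epsilon,zeta} — only beta is left for (r1,c6).
row 2 has {alpha,beta,gamma,delta}; column 2 has {alpha,gamma,zeta} — only epsilon is left for (r2,c2).
row 2 has {alpha,beta,gamma,delta,epsilon}; column 4 has {beta,gamma} — only zeta is left for (r2,c4).
row 3 has {alpha,epsilon}; column 4 has {beta,gamma,zeta} — only delta is left for (r3,c4).
row 3 has {alpha,delta,epsilon}; column 6 has {alpha,beta,delta,epsilon,zeta} — only gamma is left for (r3,c6).
row 4 has {beta,epsilon,zeta}; column 2 has {alpha,gamma,epsilon,zeta} — only delta is left for (r4,c2).
row 4 has {beta,delta,epsilon,zeta}; column 4 has {beta,gamma,delta,zeta} — only alpha is left for (r4,c4).
row 1 has {beta,gamma,delta,zeta}; column 1 has {beta,delta,epsilon} — only alpha is left for (r1,c1).
row 1 has {alpha,beta,gamma,delta,zeta}; column 4 has {alpha,beta,gamma,delta,zeta} — only epsilon is left for (r1,c4).
row 3 has {alpha,gamma,delta,epsilon}; column 1 has {alpha,beta,delta,epsilon} — only zeta is left for (r3,c1).
row 3 has {alpha,gamma,delta,epsilon,zeta}; column 2 has {alpha,gamma,delta,epsilon,zeta} — only beta is left for (r3,c2).
row 4 has {alpha,beta,delta,epsilon,zeta}; column 1 has {alpha,beta,delta,epsilon,zeta} — only gamma is left for (r4,c1).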